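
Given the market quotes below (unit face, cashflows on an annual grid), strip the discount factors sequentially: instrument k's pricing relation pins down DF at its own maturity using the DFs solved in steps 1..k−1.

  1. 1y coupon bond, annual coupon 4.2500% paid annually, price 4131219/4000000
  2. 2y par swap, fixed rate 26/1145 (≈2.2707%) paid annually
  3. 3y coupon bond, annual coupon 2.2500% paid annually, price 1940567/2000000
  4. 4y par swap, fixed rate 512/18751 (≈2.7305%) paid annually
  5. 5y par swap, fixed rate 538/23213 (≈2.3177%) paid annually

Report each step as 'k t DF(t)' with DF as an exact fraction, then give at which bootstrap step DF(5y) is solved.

1 1 9907/10000
2 2 4779/5000
3 3 9061/10000
4 4 561/625
5 5 2231/2500
DF(5y) is solved at step 5

step 1 [1y] bond c/1=17/400: DF=(4131219/4000000 − 17/400·(0))/(1+17/400) = 9907/10000 ≈ 0.990700
step 2 [2y] swap r/1=26/1145: DF=(1 − 26/1145·(0.990700))/(1+26/1145) = 4779/5000 ≈ 0.955800
step 3 [3y] bond c/1=9/400: DF=(1940567/2000000 − 9/400·(0.990700+0.955800))/(1+9/400) = 9061/10000 ≈ 0.906100
step 4 [4y] swap r/1=512/18751: DF=(1 − 512/18751·(0.990700+0.955800+0.906100))/(1+512/18751) = 561/625 ≈ 0.897600
step 5 [5y] swap r/1=538/23213: DF=(1 − 538/23213·(0.990700+0.955800+0.906100+0.897600))/(1+538/23213) = 2231/2500 ≈ 0.892400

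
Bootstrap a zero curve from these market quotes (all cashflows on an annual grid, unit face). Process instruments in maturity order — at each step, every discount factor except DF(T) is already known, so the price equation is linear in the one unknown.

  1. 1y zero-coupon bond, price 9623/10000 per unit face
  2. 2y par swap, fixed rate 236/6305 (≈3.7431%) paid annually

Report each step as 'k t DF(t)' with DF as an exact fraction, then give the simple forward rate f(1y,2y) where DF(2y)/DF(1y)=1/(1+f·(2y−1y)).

1 1 9623/10000
2 2 2323/2500
f(1y,2y) = ((9623/10000)/(2323/2500) − 1)/(1) = 331/9292 ≈ 3.5622%

step 1 [1y] zero: DF = P = 9623/10000 ≈ 0.962300
step 2 [2y] swap r/1=236/6305: DF=(1 − 236/6305·(0.962300))/(1+236/6305) = 2323/2500 ≈ 0.929200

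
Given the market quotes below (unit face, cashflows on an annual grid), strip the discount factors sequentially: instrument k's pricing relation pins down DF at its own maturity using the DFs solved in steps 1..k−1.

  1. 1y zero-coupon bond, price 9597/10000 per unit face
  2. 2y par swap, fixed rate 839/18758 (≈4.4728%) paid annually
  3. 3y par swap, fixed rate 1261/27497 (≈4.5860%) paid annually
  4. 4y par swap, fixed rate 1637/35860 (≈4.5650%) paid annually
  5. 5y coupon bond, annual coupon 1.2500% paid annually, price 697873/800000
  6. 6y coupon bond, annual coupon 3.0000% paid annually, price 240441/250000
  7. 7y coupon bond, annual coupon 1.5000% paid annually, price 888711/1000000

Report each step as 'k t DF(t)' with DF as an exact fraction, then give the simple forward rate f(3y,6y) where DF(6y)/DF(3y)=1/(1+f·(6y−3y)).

1 1 9597/10000
2 2 9161/10000
3 3 8739/10000
4 4 8363/10000
5 5 8173/10000
6 6 1611/2000
7 7 3993/5000
f(3y,6y) = ((8739/10000)/(1611/2000) − 1)/(3) = 76/2685 ≈ 2.8305%

step 1 [1y] zero: DF = P = 9597/10000 ≈ 0.959700
step 2 [2y] swap r/1=839/18758: DF=(1 − 839/18758·(0.959700))/(1+839/18758) = 9161/10000 ≈ 0.916100
step 3 [3y] swap r/1=1261/27497: DF=(1 − 1261/27497·(0.959700+0.916100))/(1+1261/27497) = 8739/10000 ≈ 0.873900
step 4 [4y] swap r/1=1637/35860: DF=(1 − 1637/35860·(0.959700+0.916100+0.873900))/(1+1637/35860) = 8363/10000 ≈ 0.836300
step 5 [5y] bond c/1=1/80: DF=(697873/800000 − 1/80·(0.959700+0.916100+0.873900+0.836300))/(1+1/80) = 8173/10000 ≈ 0.817300
step 6 [6y] bond c/1=3/100: DF=(240441/250000 − 3/100·(0.959700+0.916100+0.873900+0.836300+0.817300))/(1+3/100) = 1611/2000 ≈ 0.805500
step 7 [7y] bond c/1=3/200: DF=(888711/1000000 − 3/200·(0.959700+0.916100+0.873900+0.836300+0.817300+0.805500))/(1+3/200) = 3993/5000 ≈ 0.798600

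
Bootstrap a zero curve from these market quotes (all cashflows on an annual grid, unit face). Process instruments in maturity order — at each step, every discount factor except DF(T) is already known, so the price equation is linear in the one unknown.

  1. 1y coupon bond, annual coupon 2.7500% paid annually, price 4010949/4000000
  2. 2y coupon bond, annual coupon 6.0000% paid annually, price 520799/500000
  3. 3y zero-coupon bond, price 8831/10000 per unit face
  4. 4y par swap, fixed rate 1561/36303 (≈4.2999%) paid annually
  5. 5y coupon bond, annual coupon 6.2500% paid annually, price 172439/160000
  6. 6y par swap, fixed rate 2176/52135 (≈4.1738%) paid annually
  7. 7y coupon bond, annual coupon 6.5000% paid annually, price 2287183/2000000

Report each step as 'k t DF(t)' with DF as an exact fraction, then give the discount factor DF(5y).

1 1 9759/10000
2 2 4637/5000
3 3 8831/10000
4 4 8439/10000
5 5 1001/1250
6 6 489/625
7 7 1889/2500
DF(5y) = 1001/1250 ≈ 0.800800

step 1 [1y] bond c/1=11/400: DF=(4010949/4000000 − 11/400·(0))/(1+11/400) = 9759/10000 ≈ 0.975900
step 2 [2y] bond c/1=3/50: DF=(520799/500000 − 3/50·(0.975900))/(1+3/50) = 4637/5000 ≈ 0.927400
step 3 [3y] zero: DF = P = 8831/10000 ≈ 0.883100
step 4 [4y] swap r/1=1561/36303: DF=(1 − 1561/36303·(0.975900+0.927400+0.883100))/(1+1561/36303) = 8439/10000 ≈ 0.843900
step 5 [5y] bond c/1=1/16: DF=(172439/160000 − 1/16·(0.975900+0.927400+0.883100+0.843900))/(1+1/16) = 1001/1250 ≈ 0.800800
step 6 [6y] swap r/1=2176/52135: DF=(1 − 2176/52135·(0.975900+0.927400+0.883100+0.843900+0.800800))/(1+2176/52135) = 489/625 ≈ 0.782400
step 7 [7y] bond c/1=13/200: DF=(2287183/2000000 − 13/200·(0.975900+0.927400+0.883100+0.843900+0.800800+0.782400))/(1+13/200) = 1889/2500 ≈ 0.755600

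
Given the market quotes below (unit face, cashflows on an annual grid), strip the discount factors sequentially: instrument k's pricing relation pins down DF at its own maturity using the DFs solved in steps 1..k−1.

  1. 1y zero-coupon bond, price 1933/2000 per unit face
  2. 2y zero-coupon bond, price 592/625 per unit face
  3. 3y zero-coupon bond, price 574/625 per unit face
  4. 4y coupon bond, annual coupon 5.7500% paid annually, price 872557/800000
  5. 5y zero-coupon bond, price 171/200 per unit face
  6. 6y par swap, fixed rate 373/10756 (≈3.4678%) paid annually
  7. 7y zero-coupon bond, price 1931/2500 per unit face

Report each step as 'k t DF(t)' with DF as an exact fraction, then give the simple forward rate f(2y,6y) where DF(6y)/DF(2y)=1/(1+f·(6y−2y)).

step 1 [1y] zero: DF = P = 1933/2000 ≈ 0.966500
step 2 [2y] zero: DF = P = 592/625 ≈ 0.947200
step 3 [3y] zero: DF = P = 574/625 ≈ 0.918400
step 4 [4y] bond c/1=23/400: DF=(872557/800000 − 23/400·(0.966500+0.947200+0.918400))/(1+23/400) = 4387/5000 ≈ 0.877400
step 5 [5y] zero: DF = P = 171/200 ≈ 0.855000
step 6 [6y] swap r/1=373/10756: DF=(1 − 373/10756·(0.966500+0.947200+0.918400+0.877400+0.855000))/(1+373/10756) = 1627/2000 ≈ 0.813500
step 7 [7y] zero: DF = P = 1931/2500 ≈ 0.772400

1 1 1933/2000
2 2 592/625
3 3 574/625
4 4 4387/5000
5 5 171/200
6 6 1627/2000
7 7 1931/2500
f(2y,6y) = ((592/625)/(1627/2000) − 1)/(4) = 1337/32540 ≈ 4.1088%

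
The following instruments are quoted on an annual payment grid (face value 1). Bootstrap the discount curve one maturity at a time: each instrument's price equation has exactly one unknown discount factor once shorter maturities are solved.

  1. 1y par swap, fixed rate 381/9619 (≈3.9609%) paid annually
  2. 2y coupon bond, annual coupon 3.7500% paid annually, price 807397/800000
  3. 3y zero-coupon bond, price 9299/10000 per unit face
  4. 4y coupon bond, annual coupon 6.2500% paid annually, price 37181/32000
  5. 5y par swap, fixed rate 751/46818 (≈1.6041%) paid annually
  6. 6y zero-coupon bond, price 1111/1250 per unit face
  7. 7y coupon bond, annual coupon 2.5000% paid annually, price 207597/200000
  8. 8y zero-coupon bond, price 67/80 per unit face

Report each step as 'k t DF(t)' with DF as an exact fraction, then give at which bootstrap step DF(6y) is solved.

1 1 9619/10000
2 2 469/500
3 3 9299/10000
4 4 9271/10000
5 5 9249/10000
6 6 1111/1250
7 7 548/625
8 8 67/80
DF(6y) is solved at step 6

step 1 [1y] swap r/1=381/9619: DF=(1 − 381/9619·(0))/(1+381/9619) = 9619/10000 ≈ 0.961900
step 2 [2y] bond c/1=3/80: DF=(807397/800000 − 3/80·(0.961900))/(1+3/80) = 469/500 ≈ 0.938000
step 3 [3y] zero: DF = P = 9299/10000 ≈ 0.929900
step 4 [4y] bond c/1=1/16: DF=(37181/32000 − 1/16·(0.961900+0.938000+0.929900))/(1+1/16) = 9271/10000 ≈ 0.927100
step 5 [5y] swap r/1=751/46818: DF=(1 − 751/46818·(0.961900+0.938000+0.929900+0.927100))/(1+751/46818) = 9249/10000 ≈ 0.924900
step 6 [6y] zero: DF = P = 1111/1250 ≈ 0.888800
step 7 [7y] bond c/1=1/40: DF=(207597/200000 − 1/40·(0.961900+0.938000+0.929900+0.927100+0.924900+0.888800))/(1+1/40) = 548/625 ≈ 0.876800
step 8 [8y] zero: DF = P = 67/80 ≈ 0.837500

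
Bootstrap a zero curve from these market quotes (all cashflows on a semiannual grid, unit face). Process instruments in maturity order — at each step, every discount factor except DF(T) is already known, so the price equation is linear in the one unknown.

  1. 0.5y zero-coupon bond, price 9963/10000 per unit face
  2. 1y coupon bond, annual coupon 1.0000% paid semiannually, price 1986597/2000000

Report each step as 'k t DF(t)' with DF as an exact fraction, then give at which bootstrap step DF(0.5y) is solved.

1 1/2 9963/10000
2 1 4917/5000
DF(0.5y) is solved at step 1

step 1 [0.5y] zero: DF = P = 9963/10000 ≈ 0.996300
step 2 [1y] bond c/2=1/200: DF=(1986597/2000000 − 1/200·(0.996300))/(1+1/200) = 4917/5000 ≈ 0.983400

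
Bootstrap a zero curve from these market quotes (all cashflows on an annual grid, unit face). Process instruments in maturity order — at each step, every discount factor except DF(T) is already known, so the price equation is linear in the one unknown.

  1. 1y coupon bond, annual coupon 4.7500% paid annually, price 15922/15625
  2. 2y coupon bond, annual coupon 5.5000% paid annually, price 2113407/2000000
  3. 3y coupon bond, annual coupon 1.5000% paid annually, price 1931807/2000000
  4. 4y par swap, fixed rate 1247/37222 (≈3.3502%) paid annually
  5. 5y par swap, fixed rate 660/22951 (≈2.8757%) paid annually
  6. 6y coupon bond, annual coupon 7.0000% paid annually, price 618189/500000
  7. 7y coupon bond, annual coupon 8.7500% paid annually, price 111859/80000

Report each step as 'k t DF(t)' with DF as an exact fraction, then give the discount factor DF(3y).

1 1 608/625
2 2 9509/10000
3 3 577/625
4 4 8753/10000
5 5 217/250
6 6 1069/1250
7 7 2119/2500
DF(3y) = 577/625 ≈ 0.923200

step 1 [1y] bond c/1=19/400: DF=(15922/15625 − 19/400·(0))/(1+19/400) = 608/625 ≈ 0.972800
step 2 [2y] bond c/1=11/200: DF=(2113407/2000000 − 11/200·(0.972800))/(1+11/200) = 9509/10000 ≈ 0.950900
step 3 [3y] bond c/1=3/200: DF=(1931807/2000000 − 3/200·(0.972800+0.950900))/(1+3/200) = 577/625 ≈ 0.923200
step 4 [4y] swap r/1=1247/37222: DF=(1 − 1247/37222·(0.972800+0.950900+0.923200))/(1+1247/37222) = 8753/10000 ≈ 0.875300
step 5 [5y] swap r/1=660/22951: DF=(1 − 660/22951·(0.972800+0.950900+0.923200+0.875300))/(1+660/22951) = 217/250 ≈ 0.868000
step 6 [6y] bond c/1=7/100: DF=(618189/500000 − 7/100·(0.972800+0.950900+0.923200+0.875300+0.868000))/(1+7/100) = 1069/1250 ≈ 0.855200
step 7 [7y] bond c/1=7/80: DF=(111859/80000 − 7/80·(0.972800+0.950900+0.923200+0.875300+0.868000+0.855200))/(1+7/80) = 2119/2500 ≈ 0.847600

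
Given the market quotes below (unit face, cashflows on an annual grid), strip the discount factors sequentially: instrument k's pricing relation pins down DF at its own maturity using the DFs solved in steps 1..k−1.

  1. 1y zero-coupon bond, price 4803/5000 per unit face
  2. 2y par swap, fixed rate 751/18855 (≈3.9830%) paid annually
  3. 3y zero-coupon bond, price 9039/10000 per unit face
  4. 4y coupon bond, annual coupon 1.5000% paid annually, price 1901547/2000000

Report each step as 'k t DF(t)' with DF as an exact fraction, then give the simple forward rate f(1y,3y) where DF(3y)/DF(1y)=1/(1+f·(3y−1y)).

1 1 4803/5000
2 2 9249/10000
3 3 9039/10000
4 4 1791/2000
f(1y,3y) = ((4803/5000)/(9039/10000) − 1)/(2) = 189/6026 ≈ 3.1364%

step 1 [1y] zero: DF = P = 4803/5000 ≈ 0.960600
step 2 [2y] swap r/1=751/18855: DF=(1 − 751/18855·(0.960600))/(1+751/18855) = 9249/10000 ≈ 0.924900
step 3 [3y] zero: DF = P = 9039/10000 ≈ 0.903900
step 4 [4y] bond c/1=3/200: DF=(1901547/2000000 − 3/200·(0.960600+0.924900+0.903900))/(1+3/200) = 1791/2000 ≈ 0.895500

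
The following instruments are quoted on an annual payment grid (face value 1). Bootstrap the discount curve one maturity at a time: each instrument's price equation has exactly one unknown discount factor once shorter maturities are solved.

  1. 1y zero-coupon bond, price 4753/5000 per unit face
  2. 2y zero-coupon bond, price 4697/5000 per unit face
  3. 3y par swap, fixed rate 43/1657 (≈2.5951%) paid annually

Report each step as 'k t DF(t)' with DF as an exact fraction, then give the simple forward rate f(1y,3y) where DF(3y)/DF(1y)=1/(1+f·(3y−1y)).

step 1 [1y] zero: DF = P = 4753/5000 ≈ 0.950600
step 2 [2y] zero: DF = P = 4697/5000 ≈ 0.939400
step 3 [3y] swap r/1=43/1657: DF=(1 − 43/1657·(0.950600+0.939400))/(1+43/1657) = 9269/10000 ≈ 0.926900

1 1 4753/5000
2 2 4697/5000
3 3 9269/10000
f(1y,3y) = ((4753/5000)/(9269/10000) − 1)/(2) = 237/18538 ≈ 1.2785%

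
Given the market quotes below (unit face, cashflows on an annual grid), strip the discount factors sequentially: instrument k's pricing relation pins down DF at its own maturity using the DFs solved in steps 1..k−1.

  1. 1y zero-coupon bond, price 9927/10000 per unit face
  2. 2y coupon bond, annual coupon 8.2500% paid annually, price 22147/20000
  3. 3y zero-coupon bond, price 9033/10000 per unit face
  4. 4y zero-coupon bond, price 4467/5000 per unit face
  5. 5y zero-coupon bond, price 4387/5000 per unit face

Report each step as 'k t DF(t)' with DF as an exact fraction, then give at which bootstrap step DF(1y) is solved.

1 1 9927/10000
2 2 9473/10000
3 3 9033/10000
4 4 4467/5000
5 5 4387/5000
DF(1y) is solved at step 1

step 1 [1y] zero: DF = P = 9927/10000 ≈ 0.992700
step 2 [2y] bond c/1=33/400: DF=(22147/20000 − 33/400·(0.992700))/(1+33/400) = 9473/10000 ≈ 0.947300
step 3 [3y] zero: DF = P = 9033/10000 ≈ 0.903300
step 4 [4y] zero: DF = P = 4467/5000 ≈ 0.893400
step 5 [5y] zero: DF = P = 4387/5000 ≈ 0.877400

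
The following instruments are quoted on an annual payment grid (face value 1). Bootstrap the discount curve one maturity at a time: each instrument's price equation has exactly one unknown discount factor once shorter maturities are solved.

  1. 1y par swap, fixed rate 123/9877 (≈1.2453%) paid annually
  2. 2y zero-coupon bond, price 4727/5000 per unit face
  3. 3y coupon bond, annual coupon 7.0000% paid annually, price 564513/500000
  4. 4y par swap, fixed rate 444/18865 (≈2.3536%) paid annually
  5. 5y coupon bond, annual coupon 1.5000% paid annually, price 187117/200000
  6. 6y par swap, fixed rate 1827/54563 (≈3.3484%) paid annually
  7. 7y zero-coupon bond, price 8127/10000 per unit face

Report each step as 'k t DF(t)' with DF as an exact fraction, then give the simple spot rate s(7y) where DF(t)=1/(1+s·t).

1 1 9877/10000
2 2 4727/5000
3 3 9287/10000
4 4 1139/1250
5 5 433/500
6 6 8173/10000
7 7 8127/10000
s(7y) = (1/(8127/10000) − 1)/(7) = 1873/56889 ≈ 3.2924%

step 1 [1y] swap r/1=123/9877: DF=(1 − 123/9877·(0))/(1+123/9877) = 9877/10000 ≈ 0.987700
step 2 [2y] zero: DF = P = 4727/5000 ≈ 0.945400
step 3 [3y] bond c/1=7/100: DF=(564513/500000 − 7/100·(0.987700+0.945400))/(1+7/100) = 9287/10000 ≈ 0.928700
step 4 [4y] swap r/1=444/18865: DF=(1 − 444/18865·(0.987700+0.945400+0.928700))/(1+444/18865) = 1139/1250 ≈ 0.911200
step 5 [5y] bond c/1=3/200: DF=(187117/200000 − 3/200·(0.987700+0.945400+0.928700+0.911200))/(1+3/200) = 433/500 ≈ 0.866000
step 6 [6y] swap r/1=1827/54563: DF=(1 − 1827/54563·(0.987700+0.945400+0.928700+0.911200+0.866000))/(1+1827/54563) = 8173/10000 ≈ 0.817300
step 7 [7y] zero: DF = P = 8127/10000 ≈ 0.812700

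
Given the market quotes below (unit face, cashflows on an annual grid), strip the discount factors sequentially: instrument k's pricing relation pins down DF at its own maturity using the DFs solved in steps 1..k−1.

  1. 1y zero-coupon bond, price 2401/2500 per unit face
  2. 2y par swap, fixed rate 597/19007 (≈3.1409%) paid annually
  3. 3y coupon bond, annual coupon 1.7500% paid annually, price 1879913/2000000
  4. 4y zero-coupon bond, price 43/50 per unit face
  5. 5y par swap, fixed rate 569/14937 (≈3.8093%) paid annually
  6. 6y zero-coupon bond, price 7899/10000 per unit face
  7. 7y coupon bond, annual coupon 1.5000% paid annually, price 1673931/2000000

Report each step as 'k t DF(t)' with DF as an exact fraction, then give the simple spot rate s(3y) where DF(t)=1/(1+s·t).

step 1 [1y] zero: DF = P = 2401/2500 ≈ 0.960400
step 2 [2y] swap r/1=597/19007: DF=(1 − 597/19007·(0.960400))/(1+597/19007) = 9403/10000 ≈ 0.940300
step 3 [3y] bond c/1=7/400: DF=(1879913/2000000 − 7/400·(0.960400+0.940300))/(1+7/400) = 8911/10000 ≈ 0.891100
step 4 [4y] zero: DF = P = 43/50 ≈ 0.860000
step 5 [5y] swap r/1=569/14937: DF=(1 − 569/14937·(0.960400+0.940300+0.891100+0.860000))/(1+569/14937) = 8293/10000 ≈ 0.829300
step 6 [6y] zero: DF = P = 7899/10000 ≈ 0.789900
step 7 [7y] bond c/1=3/200: DF=(1673931/2000000 − 3/200·(0.960400+0.940300+0.891100+0.860000+0.829300+0.789900))/(1+3/200) = 7467/10000 ≈ 0.746700

1 1 2401/2500
2 2 9403/10000
3 3 8911/10000
4 4 43/50
5 5 8293/10000
6 6 7899/10000
7 7 7467/10000
s(3y) = (1/(8911/10000) − 1)/(3) = 363/8911 ≈ 4.0736%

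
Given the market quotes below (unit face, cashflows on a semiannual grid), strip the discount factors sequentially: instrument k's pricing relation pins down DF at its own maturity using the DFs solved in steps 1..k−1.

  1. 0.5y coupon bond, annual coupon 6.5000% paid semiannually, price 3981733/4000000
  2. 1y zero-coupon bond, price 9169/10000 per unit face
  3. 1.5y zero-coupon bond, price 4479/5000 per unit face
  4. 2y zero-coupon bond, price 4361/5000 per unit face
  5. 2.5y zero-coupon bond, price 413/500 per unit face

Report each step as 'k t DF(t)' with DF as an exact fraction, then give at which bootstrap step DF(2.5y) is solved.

1 1/2 9641/10000
2 1 9169/10000
3 3/2 4479/5000
4 2 4361/5000
5 5/2 413/500
DF(2.5y) is solved at step 5

step 1 [0.5y] bond c/2=13/400: DF=(3981733/4000000 − 13/400·(0))/(1+13/400) = 9641/10000 ≈ 0.964100
step 2 [1y] zero: DF = P = 9169/10000 ≈ 0.916900
step 3 [1.5y] zero: DF = P = 4479/5000 ≈ 0.895800
step 4 [2y] zero: DF = P = 4361/5000 ≈ 0.872200
step 5 [2.5y] zero: DF = P = 413/500 ≈ 0.826000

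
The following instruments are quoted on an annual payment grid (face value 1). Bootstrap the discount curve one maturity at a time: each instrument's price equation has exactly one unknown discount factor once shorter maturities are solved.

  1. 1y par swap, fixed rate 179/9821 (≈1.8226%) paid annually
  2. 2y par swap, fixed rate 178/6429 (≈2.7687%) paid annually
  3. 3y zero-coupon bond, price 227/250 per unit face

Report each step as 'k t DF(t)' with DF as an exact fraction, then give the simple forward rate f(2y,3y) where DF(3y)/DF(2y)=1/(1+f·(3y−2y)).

1 1 9821/10000
2 2 4733/5000
3 3 227/250
f(2y,3y) = ((4733/5000)/(227/250) − 1)/(1) = 193/4540 ≈ 4.2511%

step 1 [1y] swap r/1=179/9821: DF=(1 − 179/9821·(0))/(1+179/9821) = 9821/10000 ≈ 0.982100
step 2 [2y] swap r/1=178/6429: DF=(1 − 178/6429·(0.982100))/(1+178/6429) = 4733/5000 ≈ 0.946600
step 3 [3y] zero: DF = P = 227/250 ≈ 0.908000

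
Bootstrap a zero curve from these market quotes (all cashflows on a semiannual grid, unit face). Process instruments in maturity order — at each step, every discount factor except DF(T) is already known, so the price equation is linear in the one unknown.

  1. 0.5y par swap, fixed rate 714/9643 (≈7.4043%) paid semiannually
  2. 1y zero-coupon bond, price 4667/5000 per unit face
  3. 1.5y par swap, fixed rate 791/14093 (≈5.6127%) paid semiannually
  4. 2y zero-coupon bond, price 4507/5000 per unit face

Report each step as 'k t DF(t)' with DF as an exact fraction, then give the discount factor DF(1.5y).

1 1/2 9643/10000
2 1 4667/5000
3 3/2 9209/10000
4 2 4507/5000
DF(1.5y) = 9209/10000 ≈ 0.920900

step 1 [0.5y] swap r/2=357/9643: DF=(1 − 357/9643·(0))/(1+357/9643) = 9643/10000 ≈ 0.964300
step 2 [1y] zero: DF = P = 4667/5000 ≈ 0.933400
step 3 [1.5y] swap r/2=791/28186: DF=(1 − 791/28186·(0.964300+0.933400))/(1+791/28186) = 9209/10000 ≈ 0.920900
step 4 [2y] zero: DF = P = 4507/5000 ≈ 0.901400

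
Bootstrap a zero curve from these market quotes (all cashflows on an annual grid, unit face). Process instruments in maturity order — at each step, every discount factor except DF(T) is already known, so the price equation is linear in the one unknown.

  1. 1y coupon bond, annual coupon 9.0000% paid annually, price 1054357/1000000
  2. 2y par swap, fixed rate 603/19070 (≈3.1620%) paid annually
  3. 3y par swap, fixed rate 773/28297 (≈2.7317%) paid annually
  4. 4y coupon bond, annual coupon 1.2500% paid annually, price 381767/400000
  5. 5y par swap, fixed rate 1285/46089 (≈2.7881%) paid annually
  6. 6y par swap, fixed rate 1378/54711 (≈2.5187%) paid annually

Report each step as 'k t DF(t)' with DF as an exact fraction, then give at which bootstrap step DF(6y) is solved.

step 1 [1y] bond c/1=9/100: DF=(1054357/1000000 − 9/100·(0))/(1+9/100) = 9673/10000 ≈ 0.967300
step 2 [2y] swap r/1=603/19070: DF=(1 − 603/19070·(0.967300))/(1+603/19070) = 9397/10000 ≈ 0.939700
step 3 [3y] swap r/1=773/28297: DF=(1 − 773/28297·(0.967300+0.939700))/(1+773/28297) = 9227/10000 ≈ 0.922700
step 4 [4y] bond c/1=1/80: DF=(381767/400000 − 1/80·(0.967300+0.939700+0.922700))/(1+1/80) = 9077/10000 ≈ 0.907700
step 5 [5y] swap r/1=1285/46089: DF=(1 − 1285/46089·(0.967300+0.939700+0.922700+0.907700))/(1+1285/46089) = 1743/2000 ≈ 0.871500
step 6 [6y] swap r/1=1378/54711: DF=(1 − 1378/54711·(0.967300+0.939700+0.922700+0.907700+0.871500))/(1+1378/54711) = 4311/5000 ≈ 0.862200

1 1 9673/10000
2 2 9397/10000
3 3 9227/10000
4 4 9077/10000
5 5 1743/2000
6 6 4311/5000
DF(6y) is solved at step 6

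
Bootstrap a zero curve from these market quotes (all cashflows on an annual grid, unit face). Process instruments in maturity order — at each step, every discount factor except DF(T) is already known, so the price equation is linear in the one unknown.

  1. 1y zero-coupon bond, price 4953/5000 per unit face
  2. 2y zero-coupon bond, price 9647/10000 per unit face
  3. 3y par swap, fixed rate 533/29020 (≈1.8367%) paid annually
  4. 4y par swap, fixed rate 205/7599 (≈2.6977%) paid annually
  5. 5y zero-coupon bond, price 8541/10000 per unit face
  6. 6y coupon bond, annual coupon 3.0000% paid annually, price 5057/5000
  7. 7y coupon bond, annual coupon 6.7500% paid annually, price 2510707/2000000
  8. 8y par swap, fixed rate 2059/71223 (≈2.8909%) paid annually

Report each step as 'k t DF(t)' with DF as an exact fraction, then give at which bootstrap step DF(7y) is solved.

1 1 4953/5000
2 2 9647/10000
3 3 9467/10000
4 4 359/400
5 5 8541/10000
6 6 529/625
7 7 4141/5000
8 8 7941/10000
DF(7y) is solved at step 7

step 1 [1y] zero: DF = P = 4953/5000 ≈ 0.990600
step 2 [2y] zero: DF = P = 9647/10000 ≈ 0.964700
step 3 [3y] swap r/1=533/29020: DF=(1 − 533/29020·(0.990600+0.964700))/(1+533/29020) = 9467/10000 ≈ 0.946700
step 4 [4y] swap r/1=205/7599: DF=(1 − 205/7599·(0.990600+0.964700+0.946700))/(1+205/7599) = 359/400 ≈ 0.897500
step 5 [5y] zero: DF = P = 8541/10000 ≈ 0.854100
step 6 [6y] bond c/1=3/100: DF=(5057/5000 − 3/100·(0.990600+0.964700+0.946700+0.897500+0.854100))/(1+3/100) = 529/625 ≈ 0.846400
step 7 [7y] bond c/1=27/400: DF=(2510707/2000000 − 27/400·(0.990600+0.964700+0.946700+0.897500+0.854100+0.846400))/(1+27/400) = 4141/5000 ≈ 0.828200
step 8 [8y] swap r/1=2059/71223: DF=(1 − 2059/71223·(0.990600+0.964700+0.946700+0.897500+0.854100+0.846400+0.828200))/(1+2059/71223) = 7941/10000 ≈ 0.794100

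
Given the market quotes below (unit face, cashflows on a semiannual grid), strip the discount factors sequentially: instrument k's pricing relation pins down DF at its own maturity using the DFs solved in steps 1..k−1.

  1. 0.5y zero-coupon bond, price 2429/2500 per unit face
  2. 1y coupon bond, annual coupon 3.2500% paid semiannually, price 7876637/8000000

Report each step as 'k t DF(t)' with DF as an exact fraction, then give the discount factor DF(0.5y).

step 1 [0.5y] zero: DF = P = 2429/2500 ≈ 0.971600
step 2 [1y] bond c/2=13/800: DF=(7876637/8000000 − 13/800·(0.971600))/(1+13/800) = 9533/10000 ≈ 0.953300

1 1/2 2429/2500
2 1 9533/10000
DF(0.5y) = 2429/2500 ≈ 0.971600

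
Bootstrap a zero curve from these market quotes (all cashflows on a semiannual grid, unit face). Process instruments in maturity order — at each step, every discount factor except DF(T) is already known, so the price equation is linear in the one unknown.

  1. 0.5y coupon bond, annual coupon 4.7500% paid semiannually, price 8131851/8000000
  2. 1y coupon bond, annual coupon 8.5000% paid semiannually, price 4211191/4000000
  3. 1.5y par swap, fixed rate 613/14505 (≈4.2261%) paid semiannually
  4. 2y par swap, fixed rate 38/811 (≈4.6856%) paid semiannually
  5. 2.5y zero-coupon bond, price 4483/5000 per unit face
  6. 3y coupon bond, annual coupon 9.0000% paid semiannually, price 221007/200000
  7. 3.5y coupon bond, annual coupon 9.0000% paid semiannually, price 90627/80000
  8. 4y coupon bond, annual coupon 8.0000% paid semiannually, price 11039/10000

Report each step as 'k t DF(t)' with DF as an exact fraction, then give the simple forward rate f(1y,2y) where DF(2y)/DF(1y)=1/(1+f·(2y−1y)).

step 1 [0.5y] bond c/2=19/800: DF=(8131851/8000000 − 19/800·(0))/(1+19/800) = 9929/10000 ≈ 0.992900
step 2 [1y] bond c/2=17/400: DF=(4211191/4000000 − 17/400·(0.992900))/(1+17/400) = 4847/5000 ≈ 0.969400
step 3 [1.5y] swap r/2=613/29010: DF=(1 − 613/29010·(0.992900+0.969400))/(1+613/29010) = 9387/10000 ≈ 0.938700
step 4 [2y] swap r/2=19/811: DF=(1 − 19/811·(0.992900+0.969400+0.938700))/(1+19/811) = 9107/10000 ≈ 0.910700
step 5 [2.5y] zero: DF = P = 4483/5000 ≈ 0.896600
step 6 [3y] bond c/2=9/200: DF=(221007/200000 − 9/200·(0.992900+0.969400+0.938700+0.910700+0.896600))/(1+9/200) = 8547/10000 ≈ 0.854700
step 7 [3.5y] bond c/2=9/200: DF=(90627/80000 − 9/200·(0.992900+0.969400+0.938700+0.910700+0.896600+0.854700))/(1+9/200) = 1689/2000 ≈ 0.844500
step 8 [4y] bond c/2=1/25: DF=(11039/10000 − 1/25·(0.992900+0.969400+0.938700+0.910700+0.896600+0.854700+0.844500))/(1+1/25) = 163/200 ≈ 0.815000

1 1/2 9929/10000
2 1 4847/5000
3 3/2 9387/10000
4 2 9107/10000
5 5/2 4483/5000
6 3 8547/10000
7 7/2 1689/2000
8 4 163/200
f(1y,2y) = ((4847/5000)/(9107/10000) − 1)/(1) = 587/9107 ≈ 6.4456%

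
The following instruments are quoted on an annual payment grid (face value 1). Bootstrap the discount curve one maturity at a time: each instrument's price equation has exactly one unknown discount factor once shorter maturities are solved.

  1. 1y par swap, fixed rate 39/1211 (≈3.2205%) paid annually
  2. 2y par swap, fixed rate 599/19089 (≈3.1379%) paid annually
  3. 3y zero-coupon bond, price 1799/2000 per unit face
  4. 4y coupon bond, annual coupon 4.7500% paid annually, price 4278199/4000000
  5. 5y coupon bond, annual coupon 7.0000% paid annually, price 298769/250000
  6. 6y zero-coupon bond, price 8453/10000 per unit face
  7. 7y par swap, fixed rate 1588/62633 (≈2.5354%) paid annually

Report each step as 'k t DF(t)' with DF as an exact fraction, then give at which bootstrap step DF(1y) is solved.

1 1 1211/1250
2 2 9401/10000
3 3 1799/2000
4 4 8937/10000
5 5 8747/10000
6 6 8453/10000
7 7 2103/2500
DF(1y) is solved at step 1

step 1 [1y] swap r/1=39/1211: DF=(1 − 39/1211·(0))/(1+39/1211) = 1211/1250 ≈ 0.968800
step 2 [2y] swap r/1=599/19089: DF=(1 − 599/19089·(0.968800))/(1+599/19089) = 9401/10000 ≈ 0.940100
step 3 [3y] zero: DF = P = 1799/2000 ≈ 0.899500
step 4 [4y] bond c/1=19/400: DF=(4278199/4000000 − 19/400·(0.968800+0.940100+0.899500))/(1+19/400) = 8937/10000 ≈ 0.893700
step 5 [5y] bond c/1=7/100: DF=(298769/250000 − 7/100·(0.968800+0.940100+0.899500+0.893700))/(1+7/100) = 8747/10000 ≈ 0.874700
step 6 [6y] zero: DF = P = 8453/10000 ≈ 0.845300
step 7 [7y] swap r/1=1588/62633: DF=(1 − 1588/62633·(0.968800+0.940100+0.899500+0.893700+0.874700+0.845300))/(1+1588/62633) = 2103/2500 ≈ 0.841200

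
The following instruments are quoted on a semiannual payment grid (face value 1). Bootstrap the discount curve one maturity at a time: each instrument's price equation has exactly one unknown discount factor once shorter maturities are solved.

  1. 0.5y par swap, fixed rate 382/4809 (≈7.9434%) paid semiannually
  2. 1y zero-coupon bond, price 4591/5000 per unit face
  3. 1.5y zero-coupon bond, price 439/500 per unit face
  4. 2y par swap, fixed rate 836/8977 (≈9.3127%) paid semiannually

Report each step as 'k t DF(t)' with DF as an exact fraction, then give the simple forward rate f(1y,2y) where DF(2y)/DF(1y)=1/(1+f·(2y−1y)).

1 1/2 4809/5000
2 1 4591/5000
3 3/2 439/500
4 2 1041/1250
f(1y,2y) = ((4591/5000)/(1041/1250) − 1)/(1) = 427/4164 ≈ 10.2546%

step 1 [0.5y] swap r/2=191/4809: DF=(1 − 191/4809·(0))/(1+191/4809) = 4809/5000 ≈ 0.961800
step 2 [1y] zero: DF = P = 4591/5000 ≈ 0.918200
step 3 [1.5y] zero: DF = P = 439/500 ≈ 0.878000
step 4 [2y] swap r/2=418/8977: DF=(1 − 418/8977·(0.961800+0.918200+0.878000))/(1+418/8977) = 1041/1250 ≈ 0.832800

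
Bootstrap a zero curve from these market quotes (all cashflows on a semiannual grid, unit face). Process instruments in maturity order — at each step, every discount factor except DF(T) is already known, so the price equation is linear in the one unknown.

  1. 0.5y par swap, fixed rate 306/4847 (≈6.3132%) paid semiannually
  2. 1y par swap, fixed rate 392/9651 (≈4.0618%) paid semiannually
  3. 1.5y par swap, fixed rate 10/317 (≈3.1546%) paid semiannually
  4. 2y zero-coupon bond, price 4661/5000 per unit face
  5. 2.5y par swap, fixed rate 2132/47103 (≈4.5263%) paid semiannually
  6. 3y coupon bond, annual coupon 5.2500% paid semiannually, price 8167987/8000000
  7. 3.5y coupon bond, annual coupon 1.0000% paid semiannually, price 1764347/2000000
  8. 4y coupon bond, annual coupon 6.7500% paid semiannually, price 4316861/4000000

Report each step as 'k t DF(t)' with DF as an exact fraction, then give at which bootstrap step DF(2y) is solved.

1 1/2 4847/5000
2 1 1201/1250
3 3/2 1909/2000
4 2 4661/5000
5 5/2 4467/5000
6 3 1093/1250
7 7/2 17/20
8 4 8339/10000
DF(2y) is solved at step 4

step 1 [0.5y] swap r/2=153/4847: DF=(1 − 153/4847·(0))/(1+153/4847) = 4847/5000 ≈ 0.969400
step 2 [1y] swap r/2=196/9651: DF=(1 − 196/9651·(0.969400))/(1+196/9651) = 1201/1250 ≈ 0.960800
step 3 [1.5y] swap r/2=5/317: DF=(1 − 5/317·(0.969400+0.960800))/(1+5/317) = 1909/2000 ≈ 0.954500
step 4 [2y] zero: DF = P = 4661/5000 ≈ 0.932200
step 5 [2.5y] swap r/2=1066/47103: DF=(1 − 1066/47103·(0.969400+0.960800+0.954500+0.932200))/(1+1066/47103) = 4467/5000 ≈ 0.893400
step 6 [3y] bond c/2=21/800: DF=(8167987/8000000 − 21/800·(0.969400+0.960800+0.954500+0.932200+0.893400))/(1+21/800) = 1093/1250 ≈ 0.874400
step 7 [3.5y] bond c/2=1/200: DF=(1764347/2000000 − 1/200·(0.969400+0.960800+0.954500+0.932200+0.893400+0.874400))/(1+1/200) = 17/20 ≈ 0.850000
step 8 [4y] bond c/2=27/800: DF=(4316861/4000000 − 27/800·(0.969400+0.960800+0.954500+0.932200+0.893400+0.874400+0.850000))/(1+27/800) = 8339/10000 ≈ 0.833900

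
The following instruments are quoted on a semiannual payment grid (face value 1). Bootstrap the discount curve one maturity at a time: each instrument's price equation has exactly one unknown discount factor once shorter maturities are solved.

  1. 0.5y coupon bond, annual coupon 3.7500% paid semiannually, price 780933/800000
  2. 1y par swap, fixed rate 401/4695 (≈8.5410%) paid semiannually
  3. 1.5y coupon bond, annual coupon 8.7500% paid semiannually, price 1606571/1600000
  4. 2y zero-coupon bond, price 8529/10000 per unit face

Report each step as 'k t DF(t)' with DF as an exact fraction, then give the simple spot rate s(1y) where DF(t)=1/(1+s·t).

1 1/2 4791/5000
2 1 4599/5000
3 3/2 8833/10000
4 2 8529/10000
s(1y) = (1/(4599/5000) − 1)/(1) = 401/4599 ≈ 8.7193%

step 1 [0.5y] bond c/2=3/160: DF=(780933/800000 − 3/160·(0))/(1+3/160) = 4791/5000 ≈ 0.958200
step 2 [1y] swap r/2=401/9390: DF=(1 − 401/9390·(0.958200))/(1+401/9390) = 4599/5000 ≈ 0.919800
step 3 [1.5y] bond c/2=7/160: DF=(1606571/1600000 − 7/160·(0.958200+0.919800))/(1+7/160) = 8833/10000 ≈ 0.883300
step 4 [2y] zero: DF = P = 8529/10000 ≈ 0.852900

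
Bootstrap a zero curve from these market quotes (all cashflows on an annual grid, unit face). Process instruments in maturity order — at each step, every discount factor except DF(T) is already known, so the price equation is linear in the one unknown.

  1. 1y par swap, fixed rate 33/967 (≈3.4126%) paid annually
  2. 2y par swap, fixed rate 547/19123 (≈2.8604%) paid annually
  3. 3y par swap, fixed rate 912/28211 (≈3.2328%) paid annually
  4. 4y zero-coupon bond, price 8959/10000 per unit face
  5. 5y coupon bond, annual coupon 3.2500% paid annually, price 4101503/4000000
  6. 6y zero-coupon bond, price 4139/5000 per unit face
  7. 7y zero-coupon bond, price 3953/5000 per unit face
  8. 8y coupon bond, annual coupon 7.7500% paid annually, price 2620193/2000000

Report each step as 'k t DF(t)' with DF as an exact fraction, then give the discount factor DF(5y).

1 1 967/1000
2 2 9453/10000
3 3 568/625
4 4 8959/10000
5 5 8761/10000
6 6 4139/5000
7 7 3953/5000
8 8 7691/10000
DF(5y) = 8761/10000 ≈ 0.876100

step 1 [1y] swap r/1=33/967: DF=(1 − 33/967·(0))/(1+33/967) = 967/1000 ≈ 0.967000
step 2 [2y] swap r/1=547/19123: DF=(1 − 547/19123·(0.967000))/(1+547/19123) = 9453/10000 ≈ 0.945300
step 3 [3y] swap r/1=912/28211: DF=(1 − 912/28211·(0.967000+0.945300))/(1+912/28211) = 568/625 ≈ 0.908800
step 4 [4y] zero: DF = P = 8959/10000 ≈ 0.895900
step 5 [5y] bond c/1=13/400: DF=(4101503/4000000 − 13/400·(0.967000+0.945300+0.908800+0.895900))/(1+13/400) = 8761/10000 ≈ 0.876100
step 6 [6y] zero: DF = P = 4139/5000 ≈ 0.827800
step 7 [7y] zero: DF = P = 3953/5000 ≈ 0.790600
step 8 [8y] bond c/1=31/400: DF=(2620193/2000000 − 31/400·(0.967000+0.945300+0.908800+0.895900+0.876100+0.827800+0.790600))/(1+31/400) = 7691/10000 ≈ 0.769100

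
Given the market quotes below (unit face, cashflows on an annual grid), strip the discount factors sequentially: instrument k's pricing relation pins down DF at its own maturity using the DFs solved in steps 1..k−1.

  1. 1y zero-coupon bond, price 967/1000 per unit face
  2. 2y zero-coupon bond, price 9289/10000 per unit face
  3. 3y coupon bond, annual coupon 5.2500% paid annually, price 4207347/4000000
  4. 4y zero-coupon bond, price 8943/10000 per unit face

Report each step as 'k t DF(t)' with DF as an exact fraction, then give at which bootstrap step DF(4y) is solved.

1 1 967/1000
2 2 9289/10000
3 3 1131/1250
4 4 8943/10000
DF(4y) is solved at step 4

step 1 [1y] zero: DF = P = 967/1000 ≈ 0.967000
step 2 [2y] zero: DF = P = 9289/10000 ≈ 0.928900
step 3 [3y] bond c/1=21/400: DF=(4207347/4000000 − 21/400·(0.967000+0.928900))/(1+21/400) = 1131/1250 ≈ 0.904800
step 4 [4y] zero: DF = P = 8943/10000 ≈ 0.894300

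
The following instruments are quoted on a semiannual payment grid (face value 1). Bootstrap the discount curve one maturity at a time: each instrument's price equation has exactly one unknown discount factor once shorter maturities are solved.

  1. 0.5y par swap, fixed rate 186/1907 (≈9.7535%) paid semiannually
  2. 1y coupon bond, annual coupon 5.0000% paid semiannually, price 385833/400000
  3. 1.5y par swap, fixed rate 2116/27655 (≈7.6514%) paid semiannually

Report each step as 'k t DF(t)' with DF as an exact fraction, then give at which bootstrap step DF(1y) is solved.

1 1/2 1907/2000
2 1 4589/5000
3 3/2 4471/5000
DF(1y) is solved at step 2

step 1 [0.5y] swap r/2=93/1907: DF=(1 − 93/1907·(0))/(1+93/1907) = 1907/2000 ≈ 0.953500
step 2 [1y] bond c/2=1/40: DF=(385833/400000 − 1/40·(0.953500))/(1+1/40) = 4589/5000 ≈ 0.917800
step 3 [1.5y] swap r/2=1058/27655: DF=(1 − 1058/27655·(0.953500+0.917800))/(1+1058/27655) = 4471/5000 ≈ 0.894200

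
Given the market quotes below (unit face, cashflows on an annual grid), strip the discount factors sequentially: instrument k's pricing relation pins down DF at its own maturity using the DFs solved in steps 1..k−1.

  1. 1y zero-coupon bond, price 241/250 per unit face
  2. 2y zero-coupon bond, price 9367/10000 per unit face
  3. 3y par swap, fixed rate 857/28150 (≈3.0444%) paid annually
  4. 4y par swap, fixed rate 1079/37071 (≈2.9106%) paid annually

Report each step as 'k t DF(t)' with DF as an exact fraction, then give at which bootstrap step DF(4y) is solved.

1 1 241/250
2 2 9367/10000
3 3 9143/10000
4 4 8921/10000
DF(4y) is solved at step 4

step 1 [1y] zero: DF = P = 241/250 ≈ 0.964000
step 2 [2y] zero: DF = P = 9367/10000 ≈ 0.936700
step 3 [3y] swap r/1=857/28150: DF=(1 − 857/28150·(0.964000+0.936700))/(1+857/28150) = 9143/10000 ≈ 0.914300
step 4 [4y] swap r/1=1079/37071: DF=(1 − 1079/37071·(0.964000+0.936700+0.914300))/(1+1079/37071) = 8921/10000 ≈ 0.892100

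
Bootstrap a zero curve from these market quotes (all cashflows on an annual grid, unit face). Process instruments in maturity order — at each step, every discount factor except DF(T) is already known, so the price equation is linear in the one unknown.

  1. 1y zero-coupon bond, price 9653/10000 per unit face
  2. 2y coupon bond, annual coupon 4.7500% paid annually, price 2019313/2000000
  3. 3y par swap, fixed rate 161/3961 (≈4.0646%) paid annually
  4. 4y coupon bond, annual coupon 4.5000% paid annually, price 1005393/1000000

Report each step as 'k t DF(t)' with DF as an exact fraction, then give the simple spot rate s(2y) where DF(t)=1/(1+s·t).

1 1 9653/10000
2 2 9201/10000
3 3 8873/10000
4 4 8427/10000
s(2y) = (1/(9201/10000) − 1)/(2) = 799/18402 ≈ 4.3419%

step 1 [1y] zero: DF = P = 9653/10000 ≈ 0.965300
step 2 [2y] bond c/1=19/400: DF=(2019313/2000000 − 19/400·(0.965300))/(1+19/400) = 9201/10000 ≈ 0.920100
step 3 [3y] swap r/1=161/3961: DF=(1 − 161/3961·(0.965300+0.920100))/(1+161/3961) = 8873/10000 ≈ 0.887300
step 4 [4y] bond c/1=9/200: DF=(1005393/1000000 − 9/200·(0.965300+0.920100+0.887300))/(1+9/200) = 8427/10000 ≈ 0.842700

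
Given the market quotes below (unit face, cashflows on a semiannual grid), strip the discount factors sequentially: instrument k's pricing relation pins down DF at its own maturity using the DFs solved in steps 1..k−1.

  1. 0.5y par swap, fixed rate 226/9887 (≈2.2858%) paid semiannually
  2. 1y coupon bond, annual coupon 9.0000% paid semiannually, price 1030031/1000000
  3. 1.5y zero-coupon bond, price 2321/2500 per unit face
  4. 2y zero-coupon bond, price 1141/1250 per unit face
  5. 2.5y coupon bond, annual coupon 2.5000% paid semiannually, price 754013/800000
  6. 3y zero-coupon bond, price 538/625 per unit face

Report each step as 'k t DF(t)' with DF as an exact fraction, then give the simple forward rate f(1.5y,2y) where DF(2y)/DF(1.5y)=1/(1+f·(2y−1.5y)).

1 1/2 9887/10000
2 1 9431/10000
3 3/2 2321/2500
4 2 1141/1250
5 5/2 8843/10000
6 3 538/625
f(1.5y,2y) = ((2321/2500)/(1141/1250) − 1)/(1/2) = 39/1141 ≈ 3.4181%

step 1 [0.5y] swap r/2=113/9887: DF=(1 − 113/9887·(0))/(1+113/9887) = 9887/10000 ≈ 0.988700
step 2 [1y] bond c/2=9/200: DF=(1030031/1000000 − 9/200·(0.988700))/(1+9/200) = 9431/10000 ≈ 0.943100
step 3 [1.5y] zero: DF = P = 2321/2500 ≈ 0.928400
step 4 [2y] zero: DF = P = 1141/1250 ≈ 0.912800
step 5 [2.5y] bond c/2=1/80: DF=(754013/800000 − 1/80·(0.988700+0.943100+0.928400+0.912800))/(1+1/80) = 8843/10000 ≈ 0.884300
step 6 [3y] zero: DF = P = 538/625 ≈ 0.860800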